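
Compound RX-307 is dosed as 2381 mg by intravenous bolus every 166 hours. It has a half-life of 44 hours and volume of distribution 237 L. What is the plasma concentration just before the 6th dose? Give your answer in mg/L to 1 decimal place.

f = (1/2)^(τ/t½) = (1/2)^(166/44) ≈ 0.0732.
C₀ = D/Vd = 2381/237 ≈ 10.046 mg/L.
Before the 6th dose, 5 doses have been given. Superposition: Cmin = C₀·(f + f² + … + f^5).
≈ 10.046 × (0.0732 + 0.0054 + 0.0004 + 0.0000 + 0.0000) ≈ 10.046 × 0.0790 ≈ 0.794 mg/L.

0.8 mg/L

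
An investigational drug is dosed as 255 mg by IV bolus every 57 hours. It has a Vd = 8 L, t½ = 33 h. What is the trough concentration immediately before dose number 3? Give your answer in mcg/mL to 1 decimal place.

12.5 mcg/mL

f = (1/2)^(τ/t½) = (1/2)^(57/33) ≈ 0.3020.
C₀ = D/Vd = 255/8 ≈ 31.875 mcg/mL.
Before the 3rd dose, 2 doses have been given. Superposition: Cmin = C₀·(f + f²).
≈ 31.875 × (0.3020 + 0.0912) ≈ 31.875 × 0.3932 ≈ 12.533 mcg/mL.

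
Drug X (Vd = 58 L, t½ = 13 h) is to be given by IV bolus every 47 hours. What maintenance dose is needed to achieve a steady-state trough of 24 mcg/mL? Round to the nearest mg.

15668 mg

τ/t½ = 47/13 ≈ 3.6154, so f = (1/2)^(47/13) ≈ 0.081594.
Cmin,ss = (D/Vd)·f/(1−f), so D = Cmin,ss·Vd·(1−f)/f.
D = 24 × 58 × (1−f)/f ≈ 24 × 58 × 11.25580 ≈ 15668.07 mg.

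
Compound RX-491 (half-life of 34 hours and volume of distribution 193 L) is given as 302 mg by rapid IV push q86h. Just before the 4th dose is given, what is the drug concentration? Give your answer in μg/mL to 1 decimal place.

0.3 μg/mL

f = (1/2)^(τ/t½) = (1/2)^(86/34) ≈ 0.1732.
C₀ = D/Vd = 302/193 ≈ 1.565 μg/mL.
Before the 4th dose, 3 doses have been given. Superposition: Cmin = C₀·(f + f² + … + f^3).
≈ 1.565 × (0.1732 + 0.0300 + 0.0052) ≈ 1.565 × 0.2084 ≈ 0.326 μg/mL.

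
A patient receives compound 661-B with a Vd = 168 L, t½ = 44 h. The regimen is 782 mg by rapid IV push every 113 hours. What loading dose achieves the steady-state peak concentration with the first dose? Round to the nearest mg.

941 mg

f = (1/2)^(113/44) ≈ 0.168617; accumulation ratio R = 1/(1−f) ≈ 1.20282.
Loading dose to hit Cmax,ss on first dose: D_load = D_maint·R ≈ 782 × 1.20282 ≈ 940.61 mg.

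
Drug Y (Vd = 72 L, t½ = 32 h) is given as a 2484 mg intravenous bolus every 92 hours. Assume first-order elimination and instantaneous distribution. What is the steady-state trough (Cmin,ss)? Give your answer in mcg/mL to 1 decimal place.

5.4 mcg/mL

τ/t½ = 92/32 ≈ 2.875, so fraction remaining f = (1/2)^(92/32) ≈ 0.1363.
Single-dose peak C₀ = D/Vd = 2484/72 ≈ 34.500 mcg/mL.
Steady-state trough Cmin,ss = C₀·f/(1−f) ≈ 34.500 × 0.1363/0.8637 ≈ 5.444 mcg/mL.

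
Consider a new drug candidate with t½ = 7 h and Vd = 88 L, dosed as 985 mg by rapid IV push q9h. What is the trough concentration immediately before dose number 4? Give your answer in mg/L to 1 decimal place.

f = (1/2)^(τ/t½) = (1/2)^(9/7) ≈ 0.4102.
C₀ = D/Vd = 985/88 ≈ 11.193 mg/L.
Before the 4th dose, 3 doses have been given. Superposition: Cmin = C₀·(f + f² + … + f^3).
≈ 11.193 × (0.4102 + 0.1683 + 0.0690) ≈ 11.193 × 0.6475 ≈ 7.247 mg/L.

7.2 mg/L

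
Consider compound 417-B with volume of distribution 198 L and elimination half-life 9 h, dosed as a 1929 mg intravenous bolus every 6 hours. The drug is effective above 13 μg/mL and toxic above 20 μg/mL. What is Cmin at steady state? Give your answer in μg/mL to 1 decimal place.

τ/t½ = 6/9 ≈ 0.66667, so fraction remaining f = (1/2)^(6/9) ≈ 0.6300.
Accumulation ratio R = 1/(1 − f) ≈ 1/0.3700 ≈ 2.7027.
Each bolus raises the concentration by D/Vd = 1929/198 ≈ 9.742 μg/mL.
Cmax,ss = C₀/(1 − f) ≈ 9.742/0.3700 ≈ 26.330 μg/mL.
Steady-state trough Cmin,ss = Cmax,ss·f ≈ 26.330 × 0.6300 ≈ 16.588 μg/mL.
Trough 16.6 μg/mL vs MEC 13 μg/mL: adequate.

16.6 μg/mL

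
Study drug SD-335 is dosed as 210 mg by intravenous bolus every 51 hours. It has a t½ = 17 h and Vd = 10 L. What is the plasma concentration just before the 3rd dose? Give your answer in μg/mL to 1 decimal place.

f = (1/2)^(τ/t½) = (1/2)^(51/17) ≈ 0.1250.
C₀ = D/Vd = 210/10 ≈ 21.000 μg/mL.
Before the 3rd dose, 2 doses have been given. Superposition: Cmin = C₀·(f + f²).
≈ 21.000 × (0.1250 + 0.0156) ≈ 21.000 × 0.1406 ≈ 2.953 μg/mL.

3.0 μg/mL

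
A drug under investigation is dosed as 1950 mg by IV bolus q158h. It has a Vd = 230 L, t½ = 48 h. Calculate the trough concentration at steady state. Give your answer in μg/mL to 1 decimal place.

τ/t½ = 158/48 ≈ 3.2917, so fraction remaining f = (1/2)^(158/48) ≈ 0.1021.
Single-dose peak C₀ = D/Vd = 1950/230 ≈ 8.478 μg/mL.
Steady-state trough Cmin,ss = C₀·f/(1−f) ≈ 8.478 × 0.1021/0.8979 ≈ 0.964 μg/mL.

1.0 μg/mL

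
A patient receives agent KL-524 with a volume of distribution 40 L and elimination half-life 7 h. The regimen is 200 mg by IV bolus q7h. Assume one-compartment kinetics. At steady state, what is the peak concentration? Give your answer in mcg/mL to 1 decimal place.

The dosing interval is 1 half-life, so f = 2^(−1) = 0.5.
Accumulation ratio R = 1/(1 − f) = 1/0.5 = 2/1.
Single-dose peak C₀ = D/Vd = 200/40 = 5 mcg/mL.
Steady-state peak Cmax,ss = C₀·R = 5 × 2/1 ≈ 10.000 mcg/mL.

10.0 mcg/mL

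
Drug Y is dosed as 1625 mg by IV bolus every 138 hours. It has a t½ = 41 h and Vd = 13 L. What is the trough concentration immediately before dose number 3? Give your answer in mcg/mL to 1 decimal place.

f = (1/2)^(τ/t½) = (1/2)^(138/41) ≈ 0.0970.
C₀ = D/Vd = 1625/13 ≈ 125.000 mcg/mL.
Before the 3rd dose, 2 doses have been given. Superposition: Cmin = C₀·(f + f²).
≈ 125.000 × (0.0970 + 0.0094) ≈ 125.000 × 0.1064 ≈ 13.300 mcg/mL.

13.3 mcg/mL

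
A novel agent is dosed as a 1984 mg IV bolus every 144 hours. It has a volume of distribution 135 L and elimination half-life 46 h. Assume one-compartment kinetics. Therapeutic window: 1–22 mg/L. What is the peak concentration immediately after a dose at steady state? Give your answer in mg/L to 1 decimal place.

16.6 mg/L

τ/t½ = 144/46 ≈ 3.1304, so fraction remaining f = (1/2)^(144/46) ≈ 0.1142.
At steady state, accumulation factor R = 1/(1 − e^(−kτ)) ≈ 1.1289.
Each bolus raises the concentration by D/Vd = 1984/135 ≈ 14.696 mg/L.
Steady-state peak Cmax,ss = C₀·R ≈ 14.696 × 1.1289 ≈ 16.590 mg/L.
Peak 16.6 mg/L vs MTC 22 mg/L: below toxic threshold.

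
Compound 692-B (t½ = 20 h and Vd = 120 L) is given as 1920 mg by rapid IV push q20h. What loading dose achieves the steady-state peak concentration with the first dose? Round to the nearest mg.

f = (1/2)^(20/20) ≈ 0.500000; accumulation ratio R = 1/(1−f) ≈ 2.00000.
Loading dose to hit Cmax,ss on first dose: D_load = D_maint·R ≈ 1920 × 2.00000 ≈ 3840.00 mg.

3840 mg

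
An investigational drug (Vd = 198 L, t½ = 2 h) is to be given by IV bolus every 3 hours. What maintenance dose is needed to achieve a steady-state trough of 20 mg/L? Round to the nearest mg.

7241 mg

τ/t½ = 3/2 ≈ 1.5, so f = (1/2)^(3/2) ≈ 0.353553.
Cmin,ss = (D/Vd)·f/(1−f), so D = Cmin,ss·Vd·(1−f)/f.
D = 20 × 198 × (1−f)/f ≈ 20 × 198 × 1.82843 ≈ 7240.58 mg.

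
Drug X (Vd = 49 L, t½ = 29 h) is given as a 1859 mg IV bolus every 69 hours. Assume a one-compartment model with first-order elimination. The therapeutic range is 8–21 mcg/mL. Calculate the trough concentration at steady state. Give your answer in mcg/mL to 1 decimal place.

9.0 mcg/mL

τ/t½ = 69/29 ≈ 2.3793, so fraction remaining f = (1/2)^(69/29) ≈ 0.1922.
Each bolus raises the concentration by D/Vd = 1859/49 ≈ 37.939 mcg/mL.
Steady-state trough Cmin,ss = C₀·f/(1−f) ≈ 37.939 × 0.1922/0.8078 ≈ 9.027 mcg/mL.
Trough 9.0 mcg/mL vs MEC 8 mcg/mL: adequate.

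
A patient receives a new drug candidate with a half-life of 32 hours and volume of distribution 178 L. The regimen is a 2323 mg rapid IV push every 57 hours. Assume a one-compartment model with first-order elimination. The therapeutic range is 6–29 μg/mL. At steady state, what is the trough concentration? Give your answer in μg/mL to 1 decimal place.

k = ln2/t½ = ln2/32 ≈ 0.021661 h⁻¹; fraction remaining f = e^(−kτ) = e^(−0.021661×57) ≈ 0.2909.
Accumulation ratio R = 1/(1 − f) ≈ 1/0.7091 ≈ 1.4102.
Each bolus raises the concentration by D/Vd = 2323/178 ≈ 13.051 μg/mL.
Steady-state peak Cmax,ss = C₀·R ≈ 13.051 × 1.4102 ≈ 18.405 μg/mL.
One interval later, Cmin,ss = Cmax,ss·e^(−kτ) ≈ 18.405 × 0.2909 ≈ 5.354 μg/mL.
Trough 5.4 μg/mL vs MEC 6 μg/mL: subtherapeutic.

5.4 μg/mL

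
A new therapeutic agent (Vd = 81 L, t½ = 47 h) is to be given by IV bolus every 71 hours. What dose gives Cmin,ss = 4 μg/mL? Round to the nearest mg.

599 mg

τ/t½ = 71/47 ≈ 1.5106, so f = (1/2)^(71/47) ≈ 0.350956.
Cmin,ss = (D/Vd)·f/(1−f), so D = Cmin,ss·Vd·(1−f)/f.
D = 4 × 81 × (1−f)/f ≈ 4 × 81 × 1.84936 ≈ 599.19 mg.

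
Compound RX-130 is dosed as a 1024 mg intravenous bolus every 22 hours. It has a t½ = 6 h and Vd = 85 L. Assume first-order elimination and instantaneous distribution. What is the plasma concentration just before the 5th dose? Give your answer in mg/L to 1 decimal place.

f = (1/2)^(τ/t½) = (1/2)^(22/6) ≈ 0.0787.
C₀ = D/Vd = 1024/85 ≈ 12.047 mg/L.
Before the 5th dose, 4 doses have been given. Superposition: Cmin = C₀·(f + f² + … + f^4).
≈ 12.047 × (0.0787 + 0.0062 + 0.0005 + 0.0000) ≈ 12.047 × 0.0854 ≈ 1.029 mg/L.

1.0 mg/L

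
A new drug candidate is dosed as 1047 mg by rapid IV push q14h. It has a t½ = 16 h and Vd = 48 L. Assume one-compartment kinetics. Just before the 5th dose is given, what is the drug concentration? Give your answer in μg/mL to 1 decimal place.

f = (1/2)^(τ/t½) = (1/2)^(14/16) ≈ 0.5453.
C₀ = D/Vd = 1047/48 ≈ 21.812 μg/mL.
Before the 5th dose, 4 doses have been given. Superposition: Cmin = C₀·(f + f² + … + f^4).
≈ 21.812 × (0.5453 + 0.2974 + 0.1621 + 0.0884) ≈ 21.812 × 1.0932 ≈ 23.845 μg/mL.

23.8 μg/mL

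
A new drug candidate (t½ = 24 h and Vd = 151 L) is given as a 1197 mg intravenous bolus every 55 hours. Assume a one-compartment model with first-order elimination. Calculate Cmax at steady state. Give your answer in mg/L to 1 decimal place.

Over one 55-h interval, 55/24 ≈ 2.2917 half-lives elapse, leaving f ≈ 0.2042 of each dose.
At steady state, accumulation factor R = 1/(1 − e^(−kτ)) ≈ 1.2566.
Each bolus raises the concentration by D/Vd = 1197/151 ≈ 7.927 mg/L.
Steady-state peak Cmax,ss = C₀·R ≈ 7.927 × 1.2566 ≈ 9.961 mg/L.

10.0 mg/L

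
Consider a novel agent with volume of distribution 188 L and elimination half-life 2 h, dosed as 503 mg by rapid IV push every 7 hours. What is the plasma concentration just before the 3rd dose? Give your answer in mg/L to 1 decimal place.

0.3 mg/L

f = (1/2)^(τ/t½) = (1/2)^(7/2) ≈ 0.0884.
C₀ = D/Vd = 503/188 ≈ 2.676 mg/L.
Before the 3rd dose, 2 doses have been given. Superposition: Cmin = C₀·(f + f²).
≈ 2.676 × (0.0884 + 0.0078) ≈ 2.676 × 0.0962 ≈ 0.257 mg/L.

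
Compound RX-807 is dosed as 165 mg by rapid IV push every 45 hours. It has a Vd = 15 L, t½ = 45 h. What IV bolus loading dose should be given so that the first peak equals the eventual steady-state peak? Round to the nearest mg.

f = (1/2)^(45/45) ≈ 0.500000; accumulation ratio R = 1/(1−f) ≈ 2.00000.
Loading dose to hit Cmax,ss on first dose: D_load = D_maint·R ≈ 165 × 2.00000 ≈ 330.00 mg.

330 mg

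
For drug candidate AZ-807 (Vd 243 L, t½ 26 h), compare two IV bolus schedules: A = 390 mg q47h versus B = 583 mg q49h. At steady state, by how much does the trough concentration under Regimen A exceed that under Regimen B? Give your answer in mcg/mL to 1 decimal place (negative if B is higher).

-0.2 mcg/mL

Regimen A: f = (1/2)^(47/26) ≈ 0.2856; Cmin,ss = (390/243)·f/(1−f) ≈ 0.642 mcg/mL.
Regimen B: f = (1/2)^(49/26) ≈ 0.2708; Cmin,ss = (583/243)·f/(1−f) ≈ 0.891 mcg/mL.
Difference ≈ 0.642 − 0.891 ≈ -0.249 mcg/mL.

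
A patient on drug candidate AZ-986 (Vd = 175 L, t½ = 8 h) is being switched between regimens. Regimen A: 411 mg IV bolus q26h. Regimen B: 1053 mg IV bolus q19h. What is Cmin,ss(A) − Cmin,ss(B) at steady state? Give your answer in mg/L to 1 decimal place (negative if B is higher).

Regimen A: f = (1/2)^(26/8) ≈ 0.1051; Cmin,ss = (411/175)·f/(1−f) ≈ 0.276 mg/L.
Regimen B: f = (1/2)^(19/8) ≈ 0.1928; Cmin,ss = (1053/175)·f/(1−f) ≈ 1.437 mg/L.
Difference ≈ 0.276 − 1.437 ≈ -1.161 mg/L.

-1.2 mg/L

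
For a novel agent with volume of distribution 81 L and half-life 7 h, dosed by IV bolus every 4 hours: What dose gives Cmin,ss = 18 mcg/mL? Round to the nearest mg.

τ/t½ = 4/7 ≈ 0.57143, so f = (1/2)^(4/7) ≈ 0.672950.
Cmin,ss = (D/Vd)·f/(1−f), so D = Cmin,ss·Vd·(1−f)/f.
D = 18 × 81 × (1−f)/f ≈ 18 × 81 × 0.48599 ≈ 708.57 mg.

709 mg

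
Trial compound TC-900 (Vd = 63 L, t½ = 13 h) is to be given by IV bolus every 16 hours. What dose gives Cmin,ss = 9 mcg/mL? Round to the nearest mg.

764 mg

τ/t½ = 16/13 ≈ 1.2308, so f = (1/2)^(16/13) ≈ 0.426090.
Cmin,ss = (D/Vd)·f/(1−f), so D = Cmin,ss·Vd·(1−f)/f.
D = 9 × 63 × (1−f)/f ≈ 9 × 63 × 1.34692 ≈ 763.70 mg.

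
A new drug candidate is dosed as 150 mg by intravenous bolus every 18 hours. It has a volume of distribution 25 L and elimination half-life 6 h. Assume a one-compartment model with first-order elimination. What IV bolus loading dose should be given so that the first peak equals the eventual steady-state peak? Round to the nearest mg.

171 mg

f = (1/2)^(18/6) ≈ 0.125000; accumulation ratio R = 1/(1−f) ≈ 1.14286.
Loading dose to hit Cmax,ss on first dose: D_load = D_maint·R ≈ 150 × 1.14286 ≈ 171.43 mg.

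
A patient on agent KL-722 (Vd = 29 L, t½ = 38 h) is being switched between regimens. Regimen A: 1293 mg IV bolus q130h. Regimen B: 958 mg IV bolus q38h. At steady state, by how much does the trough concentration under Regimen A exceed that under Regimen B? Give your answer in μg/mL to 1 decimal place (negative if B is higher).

Regimen A: f = (1/2)^(130/38) ≈ 0.0934; Cmin,ss = (1293/29)·f/(1−f) ≈ 4.593 μg/mL.
Regimen B: f = (1/2)^(38/38) ≈ 0.5000; Cmin,ss = (958/29)·f/(1−f) ≈ 33.034 μg/mL.
Difference ≈ 4.593 − 33.034 ≈ -28.441 μg/mL.

-28.4 μg/mL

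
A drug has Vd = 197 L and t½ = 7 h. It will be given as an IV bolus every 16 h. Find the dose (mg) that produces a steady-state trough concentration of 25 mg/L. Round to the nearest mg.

19090 mg

τ/t½ = 16/7 ≈ 2.2857, so f = (1/2)^(16/7) ≈ 0.205084.
Cmin,ss = (D/Vd)·f/(1−f), so D = Cmin,ss·Vd·(1−f)/f.
D = 25 × 197 × (1−f)/f ≈ 25 × 197 × 3.87605 ≈ 19089.55 mg.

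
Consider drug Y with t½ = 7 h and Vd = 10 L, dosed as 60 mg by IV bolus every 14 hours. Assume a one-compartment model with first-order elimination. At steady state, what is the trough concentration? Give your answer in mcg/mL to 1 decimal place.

The dosing interval is 2 half-lives, so f = 2^(−2) = 0.25.
Accumulation ratio R = 1/(1 − f) = 1/0.75 = 4/3.
Single-dose peak C₀ = D/Vd = 60/10 = 6 mcg/mL.
Steady-state peak Cmax,ss = C₀·R = 6 × 4/3 ≈ 8.000 mcg/mL.
Steady-state trough Cmin,ss = Cmax,ss·f ≈ 8.000 × 0.25 ≈ 2.000 mcg/mL.

2.0 mcg/mL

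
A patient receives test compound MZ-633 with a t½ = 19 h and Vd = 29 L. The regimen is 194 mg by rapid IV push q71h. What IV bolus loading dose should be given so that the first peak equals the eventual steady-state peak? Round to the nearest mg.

f = (1/2)^(71/19) ≈ 0.075006; accumulation ratio R = 1/(1−f) ≈ 1.08109.
Loading dose to hit Cmax,ss on first dose: D_load = D_maint·R ≈ 194 × 1.08109 ≈ 209.73 mg.

210 mg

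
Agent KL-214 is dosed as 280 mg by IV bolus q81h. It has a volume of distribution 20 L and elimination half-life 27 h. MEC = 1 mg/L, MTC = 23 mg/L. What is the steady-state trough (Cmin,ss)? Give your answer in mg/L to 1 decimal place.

2.0 mg/L

τ = 81 h = 3 half-lives, so f = (1/2)^3 = 0.125.
Accumulation ratio R = 1/(1 − f) = 1/0.875 = 8/7.
Single-dose peak C₀ = D/Vd = 280/20 = 14 mg/L.
Steady-state peak Cmax,ss = C₀·R = 14 × 8/7 ≈ 16.000 mg/L.
Steady-state trough Cmin,ss = Cmax,ss·f ≈ 16.000 × 0.125 ≈ 2.000 mg/L.
Trough 2.0 mg/L vs MEC 1 mg/L: adequate.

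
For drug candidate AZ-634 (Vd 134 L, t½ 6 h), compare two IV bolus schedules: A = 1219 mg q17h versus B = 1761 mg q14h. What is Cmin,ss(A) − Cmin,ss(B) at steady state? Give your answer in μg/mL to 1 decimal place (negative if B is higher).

-1.8 μg/mL

Regimen A: f = (1/2)^(17/6) ≈ 0.1403; Cmin,ss = (1219/134)·f/(1−f) ≈ 1.485 μg/mL.
Regimen B: f = (1/2)^(14/6) ≈ 0.1984; Cmin,ss = (1761/134)·f/(1−f) ≈ 3.253 μg/mL.
Difference ≈ 1.485 − 3.253 ≈ -1.768 μg/mL.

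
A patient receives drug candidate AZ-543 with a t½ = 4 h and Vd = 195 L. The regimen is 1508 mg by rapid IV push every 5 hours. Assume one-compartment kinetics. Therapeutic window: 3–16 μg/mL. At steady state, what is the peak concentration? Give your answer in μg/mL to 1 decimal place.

13.3 μg/mL

τ/t½ = 5/4 ≈ 1.25, so fraction remaining f = (1/2)^(5/4) ≈ 0.4204.
At steady state, accumulation factor R = 1/(1 − e^(−kτ)) ≈ 1.7253.
Single-dose peak C₀ = D/Vd = 1508/195 ≈ 7.733 μg/mL.
Cmax,ss = C₀/(1 − f) ≈ 7.733/0.5796 ≈ 13.342 μg/mL.
Peak 13.3 μg/mL vs MTC 16 μg/mL: below toxic threshold.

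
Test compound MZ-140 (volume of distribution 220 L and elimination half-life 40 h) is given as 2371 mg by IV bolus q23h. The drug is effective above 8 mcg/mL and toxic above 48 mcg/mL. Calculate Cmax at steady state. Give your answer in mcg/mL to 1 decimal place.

Over one 23-h interval, 23/40 ≈ 0.575 half-lives elapse, leaving f ≈ 0.6713 of each dose.
At steady state, accumulation factor R = 1/(1 − e^(−kτ)) ≈ 3.0423.
Single-dose peak C₀ = D/Vd = 2371/220 ≈ 10.777 mcg/mL.
Steady-state peak Cmax,ss = C₀·R ≈ 10.777 × 3.0423 ≈ 32.787 mcg/mL.
Peak 32.8 mcg/mL vs MTC 48 mcg/mL: below toxic threshold.

32.8 mcg/mL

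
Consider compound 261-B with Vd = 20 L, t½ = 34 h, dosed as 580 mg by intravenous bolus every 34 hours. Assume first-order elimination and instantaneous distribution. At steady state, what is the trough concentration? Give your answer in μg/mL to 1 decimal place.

The dosing interval is 1 half-life, so f = 2^(−1) = 0.5.
At steady state, R = 1/(1 − 0.5) = 2/1.
Single-dose peak C₀ = D/Vd = 580/20 = 29 μg/mL.
Steady-state peak Cmax,ss = C₀·R = 29 × 2/1 ≈ 58.000 μg/mL.
Steady-state trough Cmin,ss = Cmax,ss·f ≈ 58.000 × 0.5 ≈ 29.000 μg/mL.

29.0 μg/mL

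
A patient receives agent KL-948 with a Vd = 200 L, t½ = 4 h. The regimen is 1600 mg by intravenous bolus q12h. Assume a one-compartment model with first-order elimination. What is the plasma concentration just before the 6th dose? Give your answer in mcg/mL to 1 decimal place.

f = (1/2)^(τ/t½) = (1/2)^(12/4) ≈ 0.1250.
C₀ = D/Vd = 1600/200 ≈ 8.000 mcg/mL.
Before the 6th dose, 5 doses have been given. Superposition: Cmin = C₀·(f + f² + … + f^5).
≈ 8.000 × (0.1250 + 0.0156 + 0.0020 + 0.0002 + 0.0000) ≈ 8.000 × 0.1428 ≈ 1.142 mcg/mL.

1.1 mcg/mL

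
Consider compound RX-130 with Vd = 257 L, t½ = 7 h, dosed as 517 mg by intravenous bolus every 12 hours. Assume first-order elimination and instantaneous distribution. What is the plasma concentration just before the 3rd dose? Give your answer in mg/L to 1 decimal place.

0.8 mg/L

f = (1/2)^(τ/t½) = (1/2)^(12/7) ≈ 0.3048.
C₀ = D/Vd = 517/257 ≈ 2.012 mg/L.
Before the 3rd dose, 2 doses have been given. Superposition: Cmin = C₀·(f + f²).
≈ 2.012 × (0.3048 + 0.0929) ≈ 2.012 × 0.3977 ≈ 0.800 mg/L.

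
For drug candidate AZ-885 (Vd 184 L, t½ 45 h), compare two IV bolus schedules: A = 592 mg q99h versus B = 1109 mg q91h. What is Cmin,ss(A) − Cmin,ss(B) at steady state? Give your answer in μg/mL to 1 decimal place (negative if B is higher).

-1.1 μg/mL

Regimen A: f = (1/2)^(99/45) ≈ 0.2176; Cmin,ss = (592/184)·f/(1−f) ≈ 0.895 μg/mL.
Regimen B: f = (1/2)^(91/45) ≈ 0.2462; Cmin,ss = (1109/184)·f/(1−f) ≈ 1.969 μg/mL.
Difference ≈ 0.895 − 1.969 ≈ -1.074 μg/mL.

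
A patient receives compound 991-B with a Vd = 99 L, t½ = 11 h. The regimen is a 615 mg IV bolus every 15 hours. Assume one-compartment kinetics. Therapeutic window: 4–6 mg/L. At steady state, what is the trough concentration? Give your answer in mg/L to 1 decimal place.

3.9 mg/L

Over one 15-h interval, 15/11 ≈ 1.3636 half-lives elapse, leaving f ≈ 0.3886 of each dose.
Accumulation ratio R = 1/(1 − f) ≈ 1/0.6114 ≈ 1.6356.
Each bolus raises the concentration by D/Vd = 615/99 ≈ 6.212 mg/L.
Steady-state peak Cmax,ss = C₀·R ≈ 6.212 × 1.6356 ≈ 10.160 mg/L.
Steady-state trough Cmin,ss = Cmax,ss·f ≈ 10.160 × 0.3886 ≈ 3.948 mg/L.
Trough 3.9 mg/L vs MEC 4 mg/L: subtherapeutic.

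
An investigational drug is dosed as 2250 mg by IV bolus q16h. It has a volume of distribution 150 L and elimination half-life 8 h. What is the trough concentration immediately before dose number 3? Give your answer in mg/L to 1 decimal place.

f = (1/2)^(τ/t½) = (1/2)^(16/8) ≈ 0.2500.
C₀ = D/Vd = 2250/150 ≈ 15.000 mg/L.
Before the 3rd dose, 2 doses have been given. Superposition: Cmin = C₀·(f + f²).
≈ 15.000 × (0.2500 + 0.0625) ≈ 15.000 × 0.3125 ≈ 4.688 mg/L.

4.7 mg/L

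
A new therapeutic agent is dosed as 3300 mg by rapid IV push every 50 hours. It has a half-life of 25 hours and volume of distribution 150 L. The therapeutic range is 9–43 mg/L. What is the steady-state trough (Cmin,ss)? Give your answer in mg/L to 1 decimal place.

7.3 mg/L

The dosing interval is 2 half-lives, so f = 2^(−2) = 0.25.
Accumulation ratio R = 1/(1 − f) = 1/0.75 = 4/3.
Single-dose peak C₀ = D/Vd = 3300/150 = 22 mg/L.
Steady-state peak Cmax,ss = C₀·R = 22 × 4/3 ≈ 29.333 mg/L.
Steady-state trough Cmin,ss = Cmax,ss·f ≈ 29.333 × 0.25 ≈ 7.333 mg/L.
Trough 7.3 mg/L vs MEC 9 mg/L: subtherapeutic.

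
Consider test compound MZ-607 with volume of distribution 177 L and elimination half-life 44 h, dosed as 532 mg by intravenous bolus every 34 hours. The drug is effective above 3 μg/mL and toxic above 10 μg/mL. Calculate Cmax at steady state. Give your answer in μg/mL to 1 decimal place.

7.2 μg/mL

k = ln2/t½ = ln2/44 ≈ 0.015753 h⁻¹; fraction remaining f = e^(−kτ) = e^(−0.015753×34) ≈ 0.5853.
At steady state, accumulation factor R = 1/(1 − e^(−kτ)) ≈ 2.4114.
Single-dose peak C₀ = D/Vd = 532/177 ≈ 3.006 μg/mL.
Steady-state peak Cmax,ss = C₀·R ≈ 3.006 × 2.4114 ≈ 7.249 μg/mL.
Peak 7.2 μg/mL vs MTC 10 μg/mL: below toxic threshold.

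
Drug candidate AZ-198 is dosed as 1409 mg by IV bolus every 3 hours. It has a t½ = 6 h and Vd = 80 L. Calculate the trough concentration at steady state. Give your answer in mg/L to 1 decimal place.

τ/t½ = 3/6 ≈ 0.5, so fraction remaining f = (1/2)^(3/6) ≈ 0.7071.
At steady state, accumulation factor R = 1/(1 − e^(−kτ)) ≈ 3.4141.
Each bolus raises the concentration by D/Vd = 1409/80 ≈ 17.613 mg/L.
Cmax,ss = C₀/(1 − f) ≈ 17.613/0.2929 ≈ 60.133 mg/L.
Steady-state trough Cmin,ss = Cmax,ss·f ≈ 60.133 × 0.7071 ≈ 42.520 mg/L.

42.5 mg/L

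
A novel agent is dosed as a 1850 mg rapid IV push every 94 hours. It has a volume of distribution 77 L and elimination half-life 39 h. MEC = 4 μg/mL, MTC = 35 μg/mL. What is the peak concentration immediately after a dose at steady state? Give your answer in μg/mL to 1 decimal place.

29.6 μg/mL

Over one 94-h interval, 94/39 ≈ 2.4103 half-lives elapse, leaving f ≈ 0.1881 of each dose.
At steady state, accumulation factor R = 1/(1 − e^(−kτ)) ≈ 1.2317.
Each bolus raises the concentration by D/Vd = 1850/77 ≈ 24.026 μg/mL.
Steady-state peak Cmax,ss = C₀·R ≈ 24.026 × 1.2317 ≈ 29.593 μg/mL.
Peak 29.6 μg/mL vs MTC 35 μg/mL: below toxic threshold.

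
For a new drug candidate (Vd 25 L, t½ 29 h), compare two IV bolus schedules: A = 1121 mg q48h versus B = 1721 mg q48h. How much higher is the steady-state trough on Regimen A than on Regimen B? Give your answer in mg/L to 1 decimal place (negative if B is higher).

Regimen A: f = (1/2)^(48/29) ≈ 0.3175; Cmin,ss = (1121/25)·f/(1−f) ≈ 20.860 mg/L.
Regimen B: f = (1/2)^(48/29) ≈ 0.3175; Cmin,ss = (1721/25)·f/(1−f) ≈ 32.024 mg/L.
Difference ≈ 20.860 − 32.024 ≈ -11.164 mg/L.

-11.2 mg/L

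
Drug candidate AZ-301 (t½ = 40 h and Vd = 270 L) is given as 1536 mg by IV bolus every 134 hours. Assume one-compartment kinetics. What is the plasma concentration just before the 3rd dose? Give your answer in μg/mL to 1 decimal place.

0.6 μg/mL

f = (1/2)^(τ/t½) = (1/2)^(134/40) ≈ 0.0981.
C₀ = D/Vd = 1536/270 ≈ 5.689 μg/mL.
Before the 3rd dose, 2 doses have been given. Superposition: Cmin = C₀·(f + f²).
≈ 5.689 × (0.0981 + 0.0096) ≈ 5.689 × 0.1077 ≈ 0.613 μg/mL.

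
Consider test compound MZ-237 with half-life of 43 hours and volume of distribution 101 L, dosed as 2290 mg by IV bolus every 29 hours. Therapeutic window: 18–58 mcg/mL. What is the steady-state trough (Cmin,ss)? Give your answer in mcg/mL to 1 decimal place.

Over one 29-h interval, 29/43 ≈ 0.67442 half-lives elapse, leaving f ≈ 0.6266 of each dose.
At steady state, accumulation factor R = 1/(1 − e^(−kτ)) ≈ 2.6781.
Each bolus raises the concentration by D/Vd = 2290/101 ≈ 22.673 mcg/mL.
Steady-state peak Cmax,ss = C₀·R ≈ 22.673 × 2.6781 ≈ 60.721 mcg/mL.
One interval later, Cmin,ss = Cmax,ss·e^(−kτ) ≈ 60.721 × 0.6266 ≈ 38.048 mcg/mL.
Trough 38.0 mcg/mL vs MEC 18 mcg/mL: adequate.

38.0 mcg/mL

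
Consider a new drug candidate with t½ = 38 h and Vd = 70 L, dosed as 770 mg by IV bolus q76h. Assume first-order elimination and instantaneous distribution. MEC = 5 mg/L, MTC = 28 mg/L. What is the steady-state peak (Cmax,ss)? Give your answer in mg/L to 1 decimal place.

The dosing interval is 2 half-lives, so f = 2^(−2) = 0.25.
At steady state, R = 1/(1 − 0.25) = 4/3.
Single-dose peak C₀ = D/Vd = 770/70 = 11 mg/L.
Steady-state peak Cmax,ss = C₀·R = 11 × 4/3 ≈ 14.667 mg/L.
Peak 14.7 mg/L vs MTC 28 mg/L: below toxic threshold.

14.7 mg/L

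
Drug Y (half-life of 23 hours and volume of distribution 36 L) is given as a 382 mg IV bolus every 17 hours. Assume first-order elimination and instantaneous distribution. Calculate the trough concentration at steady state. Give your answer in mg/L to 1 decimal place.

k = ln2/t½ = ln2/23 ≈ 0.030137 h⁻¹; fraction remaining f = e^(−kτ) = e^(−0.030137×17) ≈ 0.5991.
Accumulation ratio R = 1/(1 − f) ≈ 1/0.4009 ≈ 2.4944.
Each bolus raises the concentration by D/Vd = 382/36 ≈ 10.611 mg/L.
Cmax,ss = C₀/(1 − f) ≈ 10.611/0.4009 ≈ 26.468 mg/L.
One interval later, Cmin,ss = Cmax,ss·e^(−kτ) ≈ 26.468 × 0.5991 ≈ 15.857 mg/L.

15.9 mg/L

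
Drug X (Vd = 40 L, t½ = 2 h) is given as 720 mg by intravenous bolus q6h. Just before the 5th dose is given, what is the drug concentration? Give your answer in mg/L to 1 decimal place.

f = (1/2)^(τ/t½) = (1/2)^(6/2) ≈ 0.1250.
C₀ = D/Vd = 720/40 ≈ 18.000 mg/L.
Before the 5th dose, 4 doses have been given. Superposition: Cmin = C₀·(f + f² + … + f^4).
≈ 18.000 × (0.1250 + 0.0156 + 0.0020 + 0.0002) ≈ 18.000 × 0.1428 ≈ 2.570 mg/L.

2.6 mg/L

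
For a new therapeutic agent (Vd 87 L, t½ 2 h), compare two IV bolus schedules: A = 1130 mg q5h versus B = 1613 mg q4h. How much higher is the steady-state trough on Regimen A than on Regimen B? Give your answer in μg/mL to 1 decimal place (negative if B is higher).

Regimen A: f = (1/2)^(5/2) ≈ 0.1768; Cmin,ss = (1130/87)·f/(1−f) ≈ 2.790 μg/mL.
Regimen B: f = (1/2)^(4/2) ≈ 0.2500; Cmin,ss = (1613/87)·f/(1−f) ≈ 6.180 μg/mL.
Difference ≈ 2.790 − 6.180 ≈ -3.390 μg/mL.

-3.4 μg/mL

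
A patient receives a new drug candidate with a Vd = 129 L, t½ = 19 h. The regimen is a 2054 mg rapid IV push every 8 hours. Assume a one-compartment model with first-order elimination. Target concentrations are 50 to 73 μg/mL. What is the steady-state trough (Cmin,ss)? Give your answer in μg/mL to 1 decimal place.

k = ln2/t½ = ln2/19 ≈ 0.036481 h⁻¹; fraction remaining f = e^(−kτ) = e^(−0.036481×8) ≈ 0.7469.
Accumulation ratio R = 1/(1 − f) ≈ 1/0.2531 ≈ 3.9510.
Single-dose peak C₀ = D/Vd = 2054/129 ≈ 15.922 μg/mL.
Cmax,ss = C₀/(1 − f) ≈ 15.922/0.2531 ≈ 62.908 μg/mL.
Steady-state trough Cmin,ss = Cmax,ss·f ≈ 62.908 × 0.7469 ≈ 46.986 μg/mL.
Trough 47.0 μg/mL vs MEC 50 μg/mL: subtherapeutic.

47.0 μg/mL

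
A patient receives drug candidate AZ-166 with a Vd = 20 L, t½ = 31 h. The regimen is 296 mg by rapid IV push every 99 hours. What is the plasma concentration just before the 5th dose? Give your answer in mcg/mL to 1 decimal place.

f = (1/2)^(τ/t½) = (1/2)^(99/31) ≈ 0.1093.
C₀ = D/Vd = 296/20 ≈ 14.800 mcg/mL.
Before the 5th dose, 4 doses have been given. Superposition: Cmin = C₀·(f + f² + … + f^4).
≈ 14.800 × (0.1093 + 0.0119 + 0.0013 + 0.0001) ≈ 14.800 × 0.1226 ≈ 1.814 mcg/mL.

1.8 mcg/mL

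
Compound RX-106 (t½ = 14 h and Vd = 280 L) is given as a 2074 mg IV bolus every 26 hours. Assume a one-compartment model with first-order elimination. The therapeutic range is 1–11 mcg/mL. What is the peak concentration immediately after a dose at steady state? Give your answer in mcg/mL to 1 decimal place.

10.2 mcg/mL

k = ln2/t½ = ln2/14 ≈ 0.049511 h⁻¹; fraction remaining f = e^(−kτ) = e^(−0.049511×26) ≈ 0.2760.
At steady state, accumulation factor R = 1/(1 − e^(−kτ)) ≈ 1.3812.
Single-dose peak C₀ = D/Vd = 2074/280 ≈ 7.407 mcg/mL.
Steady-state peak Cmax,ss = C₀·R ≈ 7.407 × 1.3812 ≈ 10.231 mcg/mL.
Peak 10.2 mcg/mL vs MTC 11 mcg/mL: below toxic threshold.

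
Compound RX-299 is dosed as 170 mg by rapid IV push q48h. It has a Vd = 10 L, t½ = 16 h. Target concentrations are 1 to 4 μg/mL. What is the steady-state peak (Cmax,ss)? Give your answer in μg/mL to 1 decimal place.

τ = 48 h = 3 half-lives, so f = (1/2)^3 = 0.125.
At steady state, R = 1/(1 − 0.125) = 8/7.
Single-dose peak C₀ = D/Vd = 170/10 = 17 μg/mL.
Steady-state peak Cmax,ss = C₀·R = 17 × 8/7 ≈ 19.429 μg/mL.
Peak 19.4 μg/mL vs MTC 4 μg/mL: exceeds toxic threshold.

19.4 μg/mL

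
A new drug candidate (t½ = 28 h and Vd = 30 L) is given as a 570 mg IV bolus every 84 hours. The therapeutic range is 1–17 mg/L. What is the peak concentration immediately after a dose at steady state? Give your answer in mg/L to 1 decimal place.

21.7 mg/L

The dosing interval is 3 half-lives, so f = 2^(−3) = 0.125.
At steady state, R = 1/(1 − 0.125) = 8/7.
Single-dose peak C₀ = D/Vd = 570/30 = 19 mg/L.
Steady-state peak Cmax,ss = C₀·R = 19 × 8/7 ≈ 21.714 mg/L.
Peak 21.7 mg/L vs MTC 17 mg/L: exceeds toxic threshold.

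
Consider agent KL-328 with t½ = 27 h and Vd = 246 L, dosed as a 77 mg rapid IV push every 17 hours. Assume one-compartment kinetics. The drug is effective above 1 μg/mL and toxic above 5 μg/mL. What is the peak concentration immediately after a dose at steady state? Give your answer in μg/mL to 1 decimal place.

τ/t½ = 17/27 ≈ 0.62963, so fraction remaining f = (1/2)^(17/27) ≈ 0.6463.
Accumulation ratio R = 1/(1 − f) ≈ 1/0.3537 ≈ 2.8273.
Each bolus raises the concentration by D/Vd = 77/246 ≈ 0.313 μg/mL.
Steady-state peak Cmax,ss = C₀·R ≈ 0.313 × 2.8273 ≈ 0.885 μg/mL.
Peak 0.9 μg/mL vs MTC 5 μg/mL: below toxic threshold.

0.9 μg/mL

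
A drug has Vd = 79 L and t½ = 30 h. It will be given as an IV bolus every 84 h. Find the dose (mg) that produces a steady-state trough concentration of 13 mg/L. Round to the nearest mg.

6125 mg

τ/t½ = 84/30 ≈ 2.8, so f = (1/2)^(84/30) ≈ 0.143587.
Cmin,ss = (D/Vd)·f/(1−f), so D = Cmin,ss·Vd·(1−f)/f.
D = 13 × 79 × (1−f)/f ≈ 13 × 79 × 5.96442 ≈ 6125.46 mg.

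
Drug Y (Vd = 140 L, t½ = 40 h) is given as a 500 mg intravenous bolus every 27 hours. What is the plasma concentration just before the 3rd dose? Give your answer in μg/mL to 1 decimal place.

f = (1/2)^(τ/t½) = (1/2)^(27/40) ≈ 0.6263.
C₀ = D/Vd = 500/140 ≈ 3.571 μg/mL.
Before the 3rd dose, 2 doses have been given. Superposition: Cmin = C₀·(f + f²).
≈ 3.571 × (0.6263 + 0.3923) ≈ 3.571 × 1.0186 ≈ 3.637 μg/mL.

3.6 μg/mL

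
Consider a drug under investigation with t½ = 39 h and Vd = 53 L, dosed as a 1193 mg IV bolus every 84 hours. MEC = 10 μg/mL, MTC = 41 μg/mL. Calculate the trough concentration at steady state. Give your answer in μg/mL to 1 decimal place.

6.5 μg/mL

Over one 84-h interval, 84/39 ≈ 2.1538 half-lives elapse, leaving f ≈ 0.2247 of each dose.
Each bolus raises the concentration by D/Vd = 1193/53 ≈ 22.509 μg/mL.
Steady-state trough Cmin,ss = C₀·f/(1−f) ≈ 22.509 × 0.2247/0.7753 ≈ 6.524 μg/mL.
Trough 6.5 μg/mL vs MEC 10 μg/mL: subtherapeutic.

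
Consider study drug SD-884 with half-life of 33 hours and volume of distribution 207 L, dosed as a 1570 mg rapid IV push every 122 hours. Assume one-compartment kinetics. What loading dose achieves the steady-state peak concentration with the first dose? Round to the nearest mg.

1701 mg

f = (1/2)^(122/33) ≈ 0.077108; accumulation ratio R = 1/(1−f) ≈ 1.08355.
Loading dose to hit Cmax,ss on first dose: D_load = D_maint·R ≈ 1570 × 1.08355 ≈ 1701.17 mg.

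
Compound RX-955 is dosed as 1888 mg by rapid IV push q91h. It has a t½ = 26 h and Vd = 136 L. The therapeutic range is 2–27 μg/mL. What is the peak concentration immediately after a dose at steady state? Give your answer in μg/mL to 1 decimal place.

15.2 μg/mL

k = ln2/t½ = ln2/26 ≈ 0.026660 h⁻¹; fraction remaining f = e^(−kτ) = e^(−0.026660×91) ≈ 0.0884.
Accumulation ratio R = 1/(1 − f) ≈ 1/0.9116 ≈ 1.0970.
Single-dose peak C₀ = D/Vd = 1888/136 ≈ 13.882 μg/mL.
Steady-state peak Cmax,ss = C₀·R ≈ 13.882 × 1.0970 ≈ 15.229 μg/mL.
Peak 15.2 μg/mL vs MTC 27 μg/mL: below toxic threshold.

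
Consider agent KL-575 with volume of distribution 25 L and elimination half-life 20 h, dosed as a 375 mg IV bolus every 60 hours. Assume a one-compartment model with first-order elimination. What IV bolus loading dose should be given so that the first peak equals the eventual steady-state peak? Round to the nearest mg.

f = (1/2)^(60/20) ≈ 0.125000; accumulation ratio R = 1/(1−f) ≈ 1.14286.
Loading dose to hit Cmax,ss on first dose: D_load = D_maint·R ≈ 375 × 1.14286 ≈ 428.57 mg.

429 mg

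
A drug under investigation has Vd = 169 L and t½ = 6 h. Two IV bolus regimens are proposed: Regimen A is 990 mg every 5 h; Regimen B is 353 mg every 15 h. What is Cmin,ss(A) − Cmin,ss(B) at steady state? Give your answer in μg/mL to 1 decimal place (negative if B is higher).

Regimen A: f = (1/2)^(5/6) ≈ 0.5612; Cmin,ss = (990/169)·f/(1−f) ≈ 7.492 μg/mL.
Regimen B: f = (1/2)^(15/6) ≈ 0.1768; Cmin,ss = (353/169)·f/(1−f) ≈ 0.449 μg/mL.
Difference ≈ 7.492 − 0.449 ≈ 7.043 μg/mL.

7.0 μg/mL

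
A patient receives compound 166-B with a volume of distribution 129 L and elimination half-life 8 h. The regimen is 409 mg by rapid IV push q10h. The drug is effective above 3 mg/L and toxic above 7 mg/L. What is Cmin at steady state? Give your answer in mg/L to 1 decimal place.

k = ln2/t½ = ln2/8 ≈ 0.086643 h⁻¹; fraction remaining f = e^(−kτ) = e^(−0.086643×10) ≈ 0.4204.
Each bolus raises the concentration by D/Vd = 409/129 ≈ 3.171 mg/L.
Steady-state trough Cmin,ss = C₀·f/(1−f) ≈ 3.171 × 0.4204/0.5796 ≈ 2.300 mg/L.
Trough 2.3 mg/L vs MEC 3 mg/L: subtherapeutic.

2.3 mg/L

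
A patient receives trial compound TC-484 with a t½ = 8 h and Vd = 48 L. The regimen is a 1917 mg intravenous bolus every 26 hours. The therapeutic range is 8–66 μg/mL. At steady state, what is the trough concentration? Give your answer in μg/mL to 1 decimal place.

4.7 μg/mL

Over one 26-h interval, 26/8 ≈ 3.25 half-lives elapse, leaving f ≈ 0.1051 of each dose.
Each bolus raises the concentration by D/Vd = 1917/48 ≈ 39.938 μg/mL.
Steady-state trough Cmin,ss = C₀·f/(1−f) ≈ 39.938 × 0.1051/0.8949 ≈ 4.690 μg/mL.
Trough 4.7 μg/mL vs MEC 8 μg/mL: subtherapeutic.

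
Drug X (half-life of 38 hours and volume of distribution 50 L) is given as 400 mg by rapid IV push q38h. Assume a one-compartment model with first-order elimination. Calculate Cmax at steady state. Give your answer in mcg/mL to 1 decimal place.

16.0 mcg/mL

The dosing interval is 1 half-life, so f = 2^(−1) = 0.5.
Accumulation ratio R = 1/(1 − f) = 1/0.5 = 2/1.
Single-dose peak C₀ = D/Vd = 400/50 = 8 mcg/mL.
Steady-state peak Cmax,ss = C₀·R = 8 × 2/1 ≈ 16.000 mcg/mL.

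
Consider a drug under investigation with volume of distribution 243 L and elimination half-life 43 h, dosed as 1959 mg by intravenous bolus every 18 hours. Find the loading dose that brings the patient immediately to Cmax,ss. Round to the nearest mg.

f = (1/2)^(18/43) ≈ 0.748148; accumulation ratio R = 1/(1−f) ≈ 3.97059.
Loading dose to hit Cmax,ss on first dose: D_load = D_maint·R ≈ 1959 × 3.97059 ≈ 7778.39 mg.

7778 mg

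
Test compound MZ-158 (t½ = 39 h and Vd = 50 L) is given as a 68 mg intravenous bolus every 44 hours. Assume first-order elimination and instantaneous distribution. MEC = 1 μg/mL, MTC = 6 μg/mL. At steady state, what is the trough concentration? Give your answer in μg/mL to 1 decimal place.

1.1 μg/mL

k = ln2/t½ = ln2/39 ≈ 0.017773 h⁻¹; fraction remaining f = e^(−kτ) = e^(−0.017773×44) ≈ 0.4575.
Each bolus raises the concentration by D/Vd = 68/50 ≈ 1.360 μg/mL.
Steady-state trough Cmin,ss = C₀·f/(1−f) ≈ 1.360 × 0.4575/0.5425 ≈ 1.147 μg/mL.
Trough 1.1 μg/mL vs MEC 1 μg/mL: adequate.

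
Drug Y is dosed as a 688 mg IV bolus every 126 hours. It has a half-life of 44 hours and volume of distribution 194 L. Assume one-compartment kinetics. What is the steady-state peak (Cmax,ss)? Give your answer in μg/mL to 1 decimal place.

4.1 μg/mL

Over one 126-h interval, 126/44 ≈ 2.8636 half-lives elapse, leaving f ≈ 0.1374 of each dose.
At steady state, accumulation factor R = 1/(1 − e^(−kτ)) ≈ 1.1593.
Single-dose peak C₀ = D/Vd = 688/194 ≈ 3.546 μg/mL.
Steady-state peak Cmax,ss = C₀·R ≈ 3.546 × 1.1593 ≈ 4.111 μg/mL.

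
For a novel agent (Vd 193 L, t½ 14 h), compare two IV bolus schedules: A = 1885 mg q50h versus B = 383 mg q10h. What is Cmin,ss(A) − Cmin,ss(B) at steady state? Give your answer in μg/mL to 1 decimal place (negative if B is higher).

-2.2 μg/mL

Regimen A: f = (1/2)^(50/14) ≈ 0.0841; Cmin,ss = (1885/193)·f/(1−f) ≈ 0.897 μg/mL.
Regimen B: f = (1/2)^(10/14) ≈ 0.6095; Cmin,ss = (383/193)·f/(1−f) ≈ 3.097 μg/mL.
Difference ≈ 0.897 − 3.097 ≈ -2.200 μg/mL.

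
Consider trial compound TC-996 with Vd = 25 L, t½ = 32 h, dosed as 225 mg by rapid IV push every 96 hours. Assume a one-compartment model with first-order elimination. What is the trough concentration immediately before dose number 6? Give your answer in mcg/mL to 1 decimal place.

1.3 mcg/mL

f = (1/2)^(τ/t½) = (1/2)^(96/32) ≈ 0.1250.
C₀ = D/Vd = 225/25 ≈ 9.000 mcg/mL.
Before the 6th dose, 5 doses have been given. Superposition: Cmin = C₀·(f + f² + … + f^5).
≈ 9.000 × (0.1250 + 0.0156 + 0.0020 + 0.0002 + 0.0000) ≈ 9.000 × 0.1428 ≈ 1.285 mcg/mL.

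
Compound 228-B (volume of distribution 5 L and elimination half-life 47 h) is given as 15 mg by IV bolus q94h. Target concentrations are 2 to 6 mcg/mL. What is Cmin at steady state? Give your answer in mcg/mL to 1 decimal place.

The dosing interval is 2 half-lives, so f = 2^(−2) = 0.25.
At steady state, R = 1/(1 − 0.25) = 4/3.
Single-dose peak C₀ = D/Vd = 15/5 = 3 mcg/mL.
Steady-state peak Cmax,ss = C₀·R = 3 × 4/3 ≈ 4.000 mcg/mL.
Steady-state trough Cmin,ss = Cmax,ss·f ≈ 4.000 × 0.25 ≈ 1.000 mcg/mL.
Trough 1.0 mcg/mL vs MEC 2 mcg/mL: subtherapeutic.

1.0 mcg/mL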